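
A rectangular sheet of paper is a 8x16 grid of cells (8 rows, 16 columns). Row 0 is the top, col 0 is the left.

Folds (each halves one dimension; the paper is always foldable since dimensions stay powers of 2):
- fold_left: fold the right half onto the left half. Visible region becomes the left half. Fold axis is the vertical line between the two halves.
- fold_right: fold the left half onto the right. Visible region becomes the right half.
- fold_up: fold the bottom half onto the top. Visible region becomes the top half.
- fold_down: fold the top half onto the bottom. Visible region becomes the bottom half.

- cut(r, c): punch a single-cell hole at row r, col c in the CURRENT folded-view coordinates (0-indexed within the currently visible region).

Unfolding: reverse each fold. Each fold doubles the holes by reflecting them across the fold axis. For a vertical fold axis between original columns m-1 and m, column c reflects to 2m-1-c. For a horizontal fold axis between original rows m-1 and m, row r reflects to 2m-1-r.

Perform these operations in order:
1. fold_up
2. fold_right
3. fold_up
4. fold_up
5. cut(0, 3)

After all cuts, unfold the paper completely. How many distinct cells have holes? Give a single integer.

Op 1 fold_up: fold axis h@4; visible region now rows[0,4) x cols[0,16) = 4x16
Op 2 fold_right: fold axis v@8; visible region now rows[0,4) x cols[8,16) = 4x8
Op 3 fold_up: fold axis h@2; visible region now rows[0,2) x cols[8,16) = 2x8
Op 4 fold_up: fold axis h@1; visible region now rows[0,1) x cols[8,16) = 1x8
Op 5 cut(0, 3): punch at orig (0,11); cuts so far [(0, 11)]; region rows[0,1) x cols[8,16) = 1x8
Unfold 1 (reflect across h@1): 2 holes -> [(0, 11), (1, 11)]
Unfold 2 (reflect across h@2): 4 holes -> [(0, 11), (1, 11), (2, 11), (3, 11)]
Unfold 3 (reflect across v@8): 8 holes -> [(0, 4), (0, 11), (1, 4), (1, 11), (2, 4), (2, 11), (3, 4), (3, 11)]
Unfold 4 (reflect across h@4): 16 holes -> [(0, 4), (0, 11), (1, 4), (1, 11), (2, 4), (2, 11), (3, 4), (3, 11), (4, 4), (4, 11), (5, 4), (5, 11), (6, 4), (6, 11), (7, 4), (7, 11)]

Answer: 16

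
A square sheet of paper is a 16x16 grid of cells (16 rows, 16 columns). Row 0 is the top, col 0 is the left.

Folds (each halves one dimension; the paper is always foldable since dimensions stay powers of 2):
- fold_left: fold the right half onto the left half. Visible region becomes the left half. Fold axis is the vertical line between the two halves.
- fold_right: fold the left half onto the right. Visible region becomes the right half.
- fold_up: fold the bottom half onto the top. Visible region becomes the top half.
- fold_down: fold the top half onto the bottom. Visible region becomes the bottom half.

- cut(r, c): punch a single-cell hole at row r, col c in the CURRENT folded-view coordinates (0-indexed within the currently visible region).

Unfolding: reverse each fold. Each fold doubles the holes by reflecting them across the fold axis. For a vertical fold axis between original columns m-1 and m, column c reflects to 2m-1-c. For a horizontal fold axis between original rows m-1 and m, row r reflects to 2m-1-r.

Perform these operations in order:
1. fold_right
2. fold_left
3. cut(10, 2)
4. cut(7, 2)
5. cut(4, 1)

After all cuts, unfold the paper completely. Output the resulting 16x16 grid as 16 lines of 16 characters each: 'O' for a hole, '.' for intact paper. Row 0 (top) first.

Op 1 fold_right: fold axis v@8; visible region now rows[0,16) x cols[8,16) = 16x8
Op 2 fold_left: fold axis v@12; visible region now rows[0,16) x cols[8,12) = 16x4
Op 3 cut(10, 2): punch at orig (10,10); cuts so far [(10, 10)]; region rows[0,16) x cols[8,12) = 16x4
Op 4 cut(7, 2): punch at orig (7,10); cuts so far [(7, 10), (10, 10)]; region rows[0,16) x cols[8,12) = 16x4
Op 5 cut(4, 1): punch at orig (4,9); cuts so far [(4, 9), (7, 10), (10, 10)]; region rows[0,16) x cols[8,12) = 16x4
Unfold 1 (reflect across v@12): 6 holes -> [(4, 9), (4, 14), (7, 10), (7, 13), (10, 10), (10, 13)]
Unfold 2 (reflect across v@8): 12 holes -> [(4, 1), (4, 6), (4, 9), (4, 14), (7, 2), (7, 5), (7, 10), (7, 13), (10, 2), (10, 5), (10, 10), (10, 13)]

Answer: ................
................
................
................
.O....O..O....O.
................
................
..O..O....O..O..
................
................
..O..O....O..O..
................
................
................
................
................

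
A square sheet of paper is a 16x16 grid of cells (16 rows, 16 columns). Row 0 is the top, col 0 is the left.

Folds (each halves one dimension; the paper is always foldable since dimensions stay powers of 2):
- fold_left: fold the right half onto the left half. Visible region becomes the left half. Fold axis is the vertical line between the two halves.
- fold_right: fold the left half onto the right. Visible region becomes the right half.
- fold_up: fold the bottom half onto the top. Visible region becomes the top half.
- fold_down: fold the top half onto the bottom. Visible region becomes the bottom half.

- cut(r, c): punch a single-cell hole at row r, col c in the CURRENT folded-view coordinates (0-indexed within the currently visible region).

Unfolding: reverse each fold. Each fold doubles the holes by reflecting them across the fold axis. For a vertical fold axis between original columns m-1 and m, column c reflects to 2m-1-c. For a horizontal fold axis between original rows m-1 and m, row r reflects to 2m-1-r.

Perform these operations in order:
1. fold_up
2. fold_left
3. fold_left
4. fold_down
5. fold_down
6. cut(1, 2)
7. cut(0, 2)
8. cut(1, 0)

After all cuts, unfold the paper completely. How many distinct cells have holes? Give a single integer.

Answer: 96

Derivation:
Op 1 fold_up: fold axis h@8; visible region now rows[0,8) x cols[0,16) = 8x16
Op 2 fold_left: fold axis v@8; visible region now rows[0,8) x cols[0,8) = 8x8
Op 3 fold_left: fold axis v@4; visible region now rows[0,8) x cols[0,4) = 8x4
Op 4 fold_down: fold axis h@4; visible region now rows[4,8) x cols[0,4) = 4x4
Op 5 fold_down: fold axis h@6; visible region now rows[6,8) x cols[0,4) = 2x4
Op 6 cut(1, 2): punch at orig (7,2); cuts so far [(7, 2)]; region rows[6,8) x cols[0,4) = 2x4
Op 7 cut(0, 2): punch at orig (6,2); cuts so far [(6, 2), (7, 2)]; region rows[6,8) x cols[0,4) = 2x4
Op 8 cut(1, 0): punch at orig (7,0); cuts so far [(6, 2), (7, 0), (7, 2)]; region rows[6,8) x cols[0,4) = 2x4
Unfold 1 (reflect across h@6): 6 holes -> [(4, 0), (4, 2), (5, 2), (6, 2), (7, 0), (7, 2)]
Unfold 2 (reflect across h@4): 12 holes -> [(0, 0), (0, 2), (1, 2), (2, 2), (3, 0), (3, 2), (4, 0), (4, 2), (5, 2), (6, 2), (7, 0), (7, 2)]
Unfold 3 (reflect across v@4): 24 holes -> [(0, 0), (0, 2), (0, 5), (0, 7), (1, 2), (1, 5), (2, 2), (2, 5), (3, 0), (3, 2), (3, 5), (3, 7), (4, 0), (4, 2), (4, 5), (4, 7), (5, 2), (5, 5), (6, 2), (6, 5), (7, 0), (7, 2), (7, 5), (7, 7)]
Unfold 4 (reflect across v@8): 48 holes -> [(0, 0), (0, 2), (0, 5), (0, 7), (0, 8), (0, 10), (0, 13), (0, 15), (1, 2), (1, 5), (1, 10), (1, 13), (2, 2), (2, 5), (2, 10), (2, 13), (3, 0), (3, 2), (3, 5), (3, 7), (3, 8), (3, 10), (3, 13), (3, 15), (4, 0), (4, 2), (4, 5), (4, 7), (4, 8), (4, 10), (4, 13), (4, 15), (5, 2), (5, 5), (5, 10), (5, 13), (6, 2), (6, 5), (6, 10), (6, 13), (7, 0), (7, 2), (7, 5), (7, 7), (7, 8), (7, 10), (7, 13), (7, 15)]
Unfold 5 (reflect across h@8): 96 holes -> [(0, 0), (0, 2), (0, 5), (0, 7), (0, 8), (0, 10), (0, 13), (0, 15), (1, 2), (1, 5), (1, 10), (1, 13), (2, 2), (2, 5), (2, 10), (2, 13), (3, 0), (3, 2), (3, 5), (3, 7), (3, 8), (3, 10), (3, 13), (3, 15), (4, 0), (4, 2), (4, 5), (4, 7), (4, 8), (4, 10), (4, 13), (4, 15), (5, 2), (5, 5), (5, 10), (5, 13), (6, 2), (6, 5), (6, 10), (6, 13), (7, 0), (7, 2), (7, 5), (7, 7), (7, 8), (7, 10), (7, 13), (7, 15), (8, 0), (8, 2), (8, 5), (8, 7), (8, 8), (8, 10), (8, 13), (8, 15), (9, 2), (9, 5), (9, 10), (9, 13), (10, 2), (10, 5), (10, 10), (10, 13), (11, 0), (11, 2), (11, 5), (11, 7), (11, 8), (11, 10), (11, 13), (11, 15), (12, 0), (12, 2), (12, 5), (12, 7), (12, 8), (12, 10), (12, 13), (12, 15), (13, 2), (13, 5), (13, 10), (13, 13), (14, 2), (14, 5), (14, 10), (14, 13), (15, 0), (15, 2), (15, 5), (15, 7), (15, 8), (15, 10), (15, 13), (15, 15)]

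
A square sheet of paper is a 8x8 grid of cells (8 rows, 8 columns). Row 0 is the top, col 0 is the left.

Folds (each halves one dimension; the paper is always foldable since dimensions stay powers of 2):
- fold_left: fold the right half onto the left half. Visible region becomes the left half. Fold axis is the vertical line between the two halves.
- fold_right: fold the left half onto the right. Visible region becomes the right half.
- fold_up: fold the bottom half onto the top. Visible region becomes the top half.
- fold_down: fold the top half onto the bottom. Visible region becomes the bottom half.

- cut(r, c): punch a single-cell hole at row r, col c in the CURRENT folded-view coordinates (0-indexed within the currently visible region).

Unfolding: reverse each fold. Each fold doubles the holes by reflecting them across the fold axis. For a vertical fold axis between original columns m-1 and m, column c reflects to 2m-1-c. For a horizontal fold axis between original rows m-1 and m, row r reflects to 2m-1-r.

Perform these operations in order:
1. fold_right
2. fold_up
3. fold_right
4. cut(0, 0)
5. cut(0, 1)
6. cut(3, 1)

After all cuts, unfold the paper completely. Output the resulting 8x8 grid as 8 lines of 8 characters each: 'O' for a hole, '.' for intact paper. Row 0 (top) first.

Answer: OOOOOOOO
........
........
O..OO..O
O..OO..O
........
........
OOOOOOOO

Derivation:
Op 1 fold_right: fold axis v@4; visible region now rows[0,8) x cols[4,8) = 8x4
Op 2 fold_up: fold axis h@4; visible region now rows[0,4) x cols[4,8) = 4x4
Op 3 fold_right: fold axis v@6; visible region now rows[0,4) x cols[6,8) = 4x2
Op 4 cut(0, 0): punch at orig (0,6); cuts so far [(0, 6)]; region rows[0,4) x cols[6,8) = 4x2
Op 5 cut(0, 1): punch at orig (0,7); cuts so far [(0, 6), (0, 7)]; region rows[0,4) x cols[6,8) = 4x2
Op 6 cut(3, 1): punch at orig (3,7); cuts so far [(0, 6), (0, 7), (3, 7)]; region rows[0,4) x cols[6,8) = 4x2
Unfold 1 (reflect across v@6): 6 holes -> [(0, 4), (0, 5), (0, 6), (0, 7), (3, 4), (3, 7)]
Unfold 2 (reflect across h@4): 12 holes -> [(0, 4), (0, 5), (0, 6), (0, 7), (3, 4), (3, 7), (4, 4), (4, 7), (7, 4), (7, 5), (7, 6), (7, 7)]
Unfold 3 (reflect across v@4): 24 holes -> [(0, 0), (0, 1), (0, 2), (0, 3), (0, 4), (0, 5), (0, 6), (0, 7), (3, 0), (3, 3), (3, 4), (3, 7), (4, 0), (4, 3), (4, 4), (4, 7), (7, 0), (7, 1), (7, 2), (7, 3), (7, 4), (7, 5), (7, 6), (7, 7)]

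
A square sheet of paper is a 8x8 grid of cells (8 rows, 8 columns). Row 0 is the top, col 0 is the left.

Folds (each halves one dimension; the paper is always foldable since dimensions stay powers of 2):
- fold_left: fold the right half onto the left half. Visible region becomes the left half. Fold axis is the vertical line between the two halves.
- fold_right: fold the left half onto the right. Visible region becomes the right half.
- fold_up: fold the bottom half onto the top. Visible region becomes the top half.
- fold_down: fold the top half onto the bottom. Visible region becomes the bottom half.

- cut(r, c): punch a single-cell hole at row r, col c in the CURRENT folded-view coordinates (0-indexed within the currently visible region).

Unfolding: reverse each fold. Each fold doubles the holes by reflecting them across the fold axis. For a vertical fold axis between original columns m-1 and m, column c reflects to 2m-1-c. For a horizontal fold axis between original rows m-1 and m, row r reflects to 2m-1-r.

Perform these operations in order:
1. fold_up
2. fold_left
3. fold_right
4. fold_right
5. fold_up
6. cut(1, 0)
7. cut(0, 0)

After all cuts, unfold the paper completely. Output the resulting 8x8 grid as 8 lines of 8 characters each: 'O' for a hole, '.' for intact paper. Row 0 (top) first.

Op 1 fold_up: fold axis h@4; visible region now rows[0,4) x cols[0,8) = 4x8
Op 2 fold_left: fold axis v@4; visible region now rows[0,4) x cols[0,4) = 4x4
Op 3 fold_right: fold axis v@2; visible region now rows[0,4) x cols[2,4) = 4x2
Op 4 fold_right: fold axis v@3; visible region now rows[0,4) x cols[3,4) = 4x1
Op 5 fold_up: fold axis h@2; visible region now rows[0,2) x cols[3,4) = 2x1
Op 6 cut(1, 0): punch at orig (1,3); cuts so far [(1, 3)]; region rows[0,2) x cols[3,4) = 2x1
Op 7 cut(0, 0): punch at orig (0,3); cuts so far [(0, 3), (1, 3)]; region rows[0,2) x cols[3,4) = 2x1
Unfold 1 (reflect across h@2): 4 holes -> [(0, 3), (1, 3), (2, 3), (3, 3)]
Unfold 2 (reflect across v@3): 8 holes -> [(0, 2), (0, 3), (1, 2), (1, 3), (2, 2), (2, 3), (3, 2), (3, 3)]
Unfold 3 (reflect across v@2): 16 holes -> [(0, 0), (0, 1), (0, 2), (0, 3), (1, 0), (1, 1), (1, 2), (1, 3), (2, 0), (2, 1), (2, 2), (2, 3), (3, 0), (3, 1), (3, 2), (3, 3)]
Unfold 4 (reflect across v@4): 32 holes -> [(0, 0), (0, 1), (0, 2), (0, 3), (0, 4), (0, 5), (0, 6), (0, 7), (1, 0), (1, 1), (1, 2), (1, 3), (1, 4), (1, 5), (1, 6), (1, 7), (2, 0), (2, 1), (2, 2), (2, 3), (2, 4), (2, 5), (2, 6), (2, 7), (3, 0), (3, 1), (3, 2), (3, 3), (3, 4), (3, 5), (3, 6), (3, 7)]
Unfold 5 (reflect across h@4): 64 holes -> [(0, 0), (0, 1), (0, 2), (0, 3), (0, 4), (0, 5), (0, 6), (0, 7), (1, 0), (1, 1), (1, 2), (1, 3), (1, 4), (1, 5), (1, 6), (1, 7), (2, 0), (2, 1), (2, 2), (2, 3), (2, 4), (2, 5), (2, 6), (2, 7), (3, 0), (3, 1), (3, 2), (3, 3), (3, 4), (3, 5), (3, 6), (3, 7), (4, 0), (4, 1), (4, 2), (4, 3), (4, 4), (4, 5), (4, 6), (4, 7), (5, 0), (5, 1), (5, 2), (5, 3), (5, 4), (5, 5), (5, 6), (5, 7), (6, 0), (6, 1), (6, 2), (6, 3), (6, 4), (6, 5), (6, 6), (6, 7), (7, 0), (7, 1), (7, 2), (7, 3), (7, 4), (7, 5), (7, 6), (7, 7)]

Answer: OOOOOOOO
OOOOOOOO
OOOOOOOO
OOOOOOOO
OOOOOOOO
OOOOOOOO
OOOOOOOO
OOOOOOOO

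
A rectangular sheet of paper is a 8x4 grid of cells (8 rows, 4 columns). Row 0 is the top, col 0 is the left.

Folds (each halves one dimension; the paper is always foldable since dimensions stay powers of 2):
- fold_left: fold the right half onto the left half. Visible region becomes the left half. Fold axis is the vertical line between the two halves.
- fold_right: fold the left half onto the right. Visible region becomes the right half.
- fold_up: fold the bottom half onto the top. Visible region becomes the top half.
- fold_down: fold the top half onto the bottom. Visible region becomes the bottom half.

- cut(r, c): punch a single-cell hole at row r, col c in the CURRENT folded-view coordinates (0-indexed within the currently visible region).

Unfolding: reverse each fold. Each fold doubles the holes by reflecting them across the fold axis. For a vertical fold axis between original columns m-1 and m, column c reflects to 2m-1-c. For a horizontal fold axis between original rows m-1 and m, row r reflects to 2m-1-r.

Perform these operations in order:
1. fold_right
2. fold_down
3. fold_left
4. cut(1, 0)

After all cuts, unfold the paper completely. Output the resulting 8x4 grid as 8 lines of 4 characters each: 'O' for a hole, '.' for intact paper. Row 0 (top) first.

Answer: ....
....
OOOO
....
....
OOOO
....
....

Derivation:
Op 1 fold_right: fold axis v@2; visible region now rows[0,8) x cols[2,4) = 8x2
Op 2 fold_down: fold axis h@4; visible region now rows[4,8) x cols[2,4) = 4x2
Op 3 fold_left: fold axis v@3; visible region now rows[4,8) x cols[2,3) = 4x1
Op 4 cut(1, 0): punch at orig (5,2); cuts so far [(5, 2)]; region rows[4,8) x cols[2,3) = 4x1
Unfold 1 (reflect across v@3): 2 holes -> [(5, 2), (5, 3)]
Unfold 2 (reflect across h@4): 4 holes -> [(2, 2), (2, 3), (5, 2), (5, 3)]
Unfold 3 (reflect across v@2): 8 holes -> [(2, 0), (2, 1), (2, 2), (2, 3), (5, 0), (5, 1), (5, 2), (5, 3)]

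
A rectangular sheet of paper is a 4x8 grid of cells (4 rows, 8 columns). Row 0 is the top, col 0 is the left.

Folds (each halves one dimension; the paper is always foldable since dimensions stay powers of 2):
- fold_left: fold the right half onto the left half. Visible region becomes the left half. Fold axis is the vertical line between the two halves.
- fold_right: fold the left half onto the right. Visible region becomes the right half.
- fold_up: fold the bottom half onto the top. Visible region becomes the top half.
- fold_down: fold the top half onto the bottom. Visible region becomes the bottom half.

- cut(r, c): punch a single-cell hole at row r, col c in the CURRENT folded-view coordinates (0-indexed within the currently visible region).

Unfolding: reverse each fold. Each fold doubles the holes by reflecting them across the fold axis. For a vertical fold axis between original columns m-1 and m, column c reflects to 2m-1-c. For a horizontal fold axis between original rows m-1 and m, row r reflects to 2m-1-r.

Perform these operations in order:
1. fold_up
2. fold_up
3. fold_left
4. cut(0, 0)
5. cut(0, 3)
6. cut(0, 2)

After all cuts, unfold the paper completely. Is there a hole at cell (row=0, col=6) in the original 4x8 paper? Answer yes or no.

Answer: no

Derivation:
Op 1 fold_up: fold axis h@2; visible region now rows[0,2) x cols[0,8) = 2x8
Op 2 fold_up: fold axis h@1; visible region now rows[0,1) x cols[0,8) = 1x8
Op 3 fold_left: fold axis v@4; visible region now rows[0,1) x cols[0,4) = 1x4
Op 4 cut(0, 0): punch at orig (0,0); cuts so far [(0, 0)]; region rows[0,1) x cols[0,4) = 1x4
Op 5 cut(0, 3): punch at orig (0,3); cuts so far [(0, 0), (0, 3)]; region rows[0,1) x cols[0,4) = 1x4
Op 6 cut(0, 2): punch at orig (0,2); cuts so far [(0, 0), (0, 2), (0, 3)]; region rows[0,1) x cols[0,4) = 1x4
Unfold 1 (reflect across v@4): 6 holes -> [(0, 0), (0, 2), (0, 3), (0, 4), (0, 5), (0, 7)]
Unfold 2 (reflect across h@1): 12 holes -> [(0, 0), (0, 2), (0, 3), (0, 4), (0, 5), (0, 7), (1, 0), (1, 2), (1, 3), (1, 4), (1, 5), (1, 7)]
Unfold 3 (reflect across h@2): 24 holes -> [(0, 0), (0, 2), (0, 3), (0, 4), (0, 5), (0, 7), (1, 0), (1, 2), (1, 3), (1, 4), (1, 5), (1, 7), (2, 0), (2, 2), (2, 3), (2, 4), (2, 5), (2, 7), (3, 0), (3, 2), (3, 3), (3, 4), (3, 5), (3, 7)]
Holes: [(0, 0), (0, 2), (0, 3), (0, 4), (0, 5), (0, 7), (1, 0), (1, 2), (1, 3), (1, 4), (1, 5), (1, 7), (2, 0), (2, 2), (2, 3), (2, 4), (2, 5), (2, 7), (3, 0), (3, 2), (3, 3), (3, 4), (3, 5), (3, 7)]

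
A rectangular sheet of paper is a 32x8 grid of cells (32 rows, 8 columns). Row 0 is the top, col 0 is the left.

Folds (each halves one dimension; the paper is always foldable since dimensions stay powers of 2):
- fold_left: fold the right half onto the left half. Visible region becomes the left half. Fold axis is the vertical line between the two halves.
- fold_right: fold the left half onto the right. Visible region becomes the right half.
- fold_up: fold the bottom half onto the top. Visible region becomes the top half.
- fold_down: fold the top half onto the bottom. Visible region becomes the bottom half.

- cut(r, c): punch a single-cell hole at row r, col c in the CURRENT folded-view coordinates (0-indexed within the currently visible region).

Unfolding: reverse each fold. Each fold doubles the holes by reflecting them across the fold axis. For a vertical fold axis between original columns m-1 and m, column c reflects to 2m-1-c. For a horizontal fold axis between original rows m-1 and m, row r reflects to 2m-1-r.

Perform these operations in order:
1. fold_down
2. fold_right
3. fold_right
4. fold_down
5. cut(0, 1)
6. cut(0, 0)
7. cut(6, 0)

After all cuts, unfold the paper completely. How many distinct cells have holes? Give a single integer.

Answer: 48

Derivation:
Op 1 fold_down: fold axis h@16; visible region now rows[16,32) x cols[0,8) = 16x8
Op 2 fold_right: fold axis v@4; visible region now rows[16,32) x cols[4,8) = 16x4
Op 3 fold_right: fold axis v@6; visible region now rows[16,32) x cols[6,8) = 16x2
Op 4 fold_down: fold axis h@24; visible region now rows[24,32) x cols[6,8) = 8x2
Op 5 cut(0, 1): punch at orig (24,7); cuts so far [(24, 7)]; region rows[24,32) x cols[6,8) = 8x2
Op 6 cut(0, 0): punch at orig (24,6); cuts so far [(24, 6), (24, 7)]; region rows[24,32) x cols[6,8) = 8x2
Op 7 cut(6, 0): punch at orig (30,6); cuts so far [(24, 6), (24, 7), (30, 6)]; region rows[24,32) x cols[6,8) = 8x2
Unfold 1 (reflect across h@24): 6 holes -> [(17, 6), (23, 6), (23, 7), (24, 6), (24, 7), (30, 6)]
Unfold 2 (reflect across v@6): 12 holes -> [(17, 5), (17, 6), (23, 4), (23, 5), (23, 6), (23, 7), (24, 4), (24, 5), (24, 6), (24, 7), (30, 5), (30, 6)]
Unfold 3 (reflect across v@4): 24 holes -> [(17, 1), (17, 2), (17, 5), (17, 6), (23, 0), (23, 1), (23, 2), (23, 3), (23, 4), (23, 5), (23, 6), (23, 7), (24, 0), (24, 1), (24, 2), (24, 3), (24, 4), (24, 5), (24, 6), (24, 7), (30, 1), (30, 2), (30, 5), (30, 6)]
Unfold 4 (reflect across h@16): 48 holes -> [(1, 1), (1, 2), (1, 5), (1, 6), (7, 0), (7, 1), (7, 2), (7, 3), (7, 4), (7, 5), (7, 6), (7, 7), (8, 0), (8, 1), (8, 2), (8, 3), (8, 4), (8, 5), (8, 6), (8, 7), (14, 1), (14, 2), (14, 5), (14, 6), (17, 1), (17, 2), (17, 5), (17, 6), (23, 0), (23, 1), (23, 2), (23, 3), (23, 4), (23, 5), (23, 6), (23, 7), (24, 0), (24, 1), (24, 2), (24, 3), (24, 4), (24, 5), (24, 6), (24, 7), (30, 1), (30, 2), (30, 5), (30, 6)]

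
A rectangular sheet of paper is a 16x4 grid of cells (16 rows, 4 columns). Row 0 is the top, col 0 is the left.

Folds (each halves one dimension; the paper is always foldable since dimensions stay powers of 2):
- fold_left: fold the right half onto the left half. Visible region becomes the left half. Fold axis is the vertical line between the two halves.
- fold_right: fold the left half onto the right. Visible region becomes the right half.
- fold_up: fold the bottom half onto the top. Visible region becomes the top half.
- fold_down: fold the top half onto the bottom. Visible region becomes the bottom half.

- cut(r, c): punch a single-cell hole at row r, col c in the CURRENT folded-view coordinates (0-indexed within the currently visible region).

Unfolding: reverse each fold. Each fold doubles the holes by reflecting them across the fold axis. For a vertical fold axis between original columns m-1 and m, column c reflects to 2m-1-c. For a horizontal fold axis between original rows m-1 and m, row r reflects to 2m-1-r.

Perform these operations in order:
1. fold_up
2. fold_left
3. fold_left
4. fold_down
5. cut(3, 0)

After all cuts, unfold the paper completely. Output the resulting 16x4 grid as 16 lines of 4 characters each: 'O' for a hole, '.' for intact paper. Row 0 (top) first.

Op 1 fold_up: fold axis h@8; visible region now rows[0,8) x cols[0,4) = 8x4
Op 2 fold_left: fold axis v@2; visible region now rows[0,8) x cols[0,2) = 8x2
Op 3 fold_left: fold axis v@1; visible region now rows[0,8) x cols[0,1) = 8x1
Op 4 fold_down: fold axis h@4; visible region now rows[4,8) x cols[0,1) = 4x1
Op 5 cut(3, 0): punch at orig (7,0); cuts so far [(7, 0)]; region rows[4,8) x cols[0,1) = 4x1
Unfold 1 (reflect across h@4): 2 holes -> [(0, 0), (7, 0)]
Unfold 2 (reflect across v@1): 4 holes -> [(0, 0), (0, 1), (7, 0), (7, 1)]
Unfold 3 (reflect across v@2): 8 holes -> [(0, 0), (0, 1), (0, 2), (0, 3), (7, 0), (7, 1), (7, 2), (7, 3)]
Unfold 4 (reflect across h@8): 16 holes -> [(0, 0), (0, 1), (0, 2), (0, 3), (7, 0), (7, 1), (7, 2), (7, 3), (8, 0), (8, 1), (8, 2), (8, 3), (15, 0), (15, 1), (15, 2), (15, 3)]

Answer: OOOO
....
....
....
....
....
....
OOOO
OOOO
....
....
....
....
....
....
OOOO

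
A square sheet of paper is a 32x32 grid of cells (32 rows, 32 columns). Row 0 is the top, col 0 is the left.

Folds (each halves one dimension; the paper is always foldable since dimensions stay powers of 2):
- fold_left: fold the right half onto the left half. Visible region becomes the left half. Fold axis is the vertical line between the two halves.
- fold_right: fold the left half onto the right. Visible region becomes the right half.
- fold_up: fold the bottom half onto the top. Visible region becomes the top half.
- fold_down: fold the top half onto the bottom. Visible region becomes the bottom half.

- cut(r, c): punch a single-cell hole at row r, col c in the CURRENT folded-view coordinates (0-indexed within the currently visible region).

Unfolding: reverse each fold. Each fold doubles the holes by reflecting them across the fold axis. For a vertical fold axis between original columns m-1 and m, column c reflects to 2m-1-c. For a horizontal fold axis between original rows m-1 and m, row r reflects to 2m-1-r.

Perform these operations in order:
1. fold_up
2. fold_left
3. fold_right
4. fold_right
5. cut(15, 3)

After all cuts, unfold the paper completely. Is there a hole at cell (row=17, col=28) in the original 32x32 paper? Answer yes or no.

Op 1 fold_up: fold axis h@16; visible region now rows[0,16) x cols[0,32) = 16x32
Op 2 fold_left: fold axis v@16; visible region now rows[0,16) x cols[0,16) = 16x16
Op 3 fold_right: fold axis v@8; visible region now rows[0,16) x cols[8,16) = 16x8
Op 4 fold_right: fold axis v@12; visible region now rows[0,16) x cols[12,16) = 16x4
Op 5 cut(15, 3): punch at orig (15,15); cuts so far [(15, 15)]; region rows[0,16) x cols[12,16) = 16x4
Unfold 1 (reflect across v@12): 2 holes -> [(15, 8), (15, 15)]
Unfold 2 (reflect across v@8): 4 holes -> [(15, 0), (15, 7), (15, 8), (15, 15)]
Unfold 3 (reflect across v@16): 8 holes -> [(15, 0), (15, 7), (15, 8), (15, 15), (15, 16), (15, 23), (15, 24), (15, 31)]
Unfold 4 (reflect across h@16): 16 holes -> [(15, 0), (15, 7), (15, 8), (15, 15), (15, 16), (15, 23), (15, 24), (15, 31), (16, 0), (16, 7), (16, 8), (16, 15), (16, 16), (16, 23), (16, 24), (16, 31)]
Holes: [(15, 0), (15, 7), (15, 8), (15, 15), (15, 16), (15, 23), (15, 24), (15, 31), (16, 0), (16, 7), (16, 8), (16, 15), (16, 16), (16, 23), (16, 24), (16, 31)]

Answer: no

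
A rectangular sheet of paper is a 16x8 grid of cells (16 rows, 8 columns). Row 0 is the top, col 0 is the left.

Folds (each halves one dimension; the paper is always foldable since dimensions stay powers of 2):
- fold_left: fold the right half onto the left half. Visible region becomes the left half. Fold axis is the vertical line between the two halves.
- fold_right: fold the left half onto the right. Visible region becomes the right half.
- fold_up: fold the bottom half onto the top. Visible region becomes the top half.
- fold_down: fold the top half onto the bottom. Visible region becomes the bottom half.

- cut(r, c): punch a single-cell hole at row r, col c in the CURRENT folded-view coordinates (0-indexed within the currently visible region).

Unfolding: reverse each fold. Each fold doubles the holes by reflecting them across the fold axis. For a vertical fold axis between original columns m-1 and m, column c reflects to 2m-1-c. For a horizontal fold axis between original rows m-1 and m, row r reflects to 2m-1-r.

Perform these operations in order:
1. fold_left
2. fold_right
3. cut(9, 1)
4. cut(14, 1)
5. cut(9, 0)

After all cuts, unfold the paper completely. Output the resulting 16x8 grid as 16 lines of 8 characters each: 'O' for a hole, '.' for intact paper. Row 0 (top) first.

Op 1 fold_left: fold axis v@4; visible region now rows[0,16) x cols[0,4) = 16x4
Op 2 fold_right: fold axis v@2; visible region now rows[0,16) x cols[2,4) = 16x2
Op 3 cut(9, 1): punch at orig (9,3); cuts so far [(9, 3)]; region rows[0,16) x cols[2,4) = 16x2
Op 4 cut(14, 1): punch at orig (14,3); cuts so far [(9, 3), (14, 3)]; region rows[0,16) x cols[2,4) = 16x2
Op 5 cut(9, 0): punch at orig (9,2); cuts so far [(9, 2), (9, 3), (14, 3)]; region rows[0,16) x cols[2,4) = 16x2
Unfold 1 (reflect across v@2): 6 holes -> [(9, 0), (9, 1), (9, 2), (9, 3), (14, 0), (14, 3)]
Unfold 2 (reflect across v@4): 12 holes -> [(9, 0), (9, 1), (9, 2), (9, 3), (9, 4), (9, 5), (9, 6), (9, 7), (14, 0), (14, 3), (14, 4), (14, 7)]

Answer: ........
........
........
........
........
........
........
........
........
OOOOOOOO
........
........
........
........
O..OO..O
........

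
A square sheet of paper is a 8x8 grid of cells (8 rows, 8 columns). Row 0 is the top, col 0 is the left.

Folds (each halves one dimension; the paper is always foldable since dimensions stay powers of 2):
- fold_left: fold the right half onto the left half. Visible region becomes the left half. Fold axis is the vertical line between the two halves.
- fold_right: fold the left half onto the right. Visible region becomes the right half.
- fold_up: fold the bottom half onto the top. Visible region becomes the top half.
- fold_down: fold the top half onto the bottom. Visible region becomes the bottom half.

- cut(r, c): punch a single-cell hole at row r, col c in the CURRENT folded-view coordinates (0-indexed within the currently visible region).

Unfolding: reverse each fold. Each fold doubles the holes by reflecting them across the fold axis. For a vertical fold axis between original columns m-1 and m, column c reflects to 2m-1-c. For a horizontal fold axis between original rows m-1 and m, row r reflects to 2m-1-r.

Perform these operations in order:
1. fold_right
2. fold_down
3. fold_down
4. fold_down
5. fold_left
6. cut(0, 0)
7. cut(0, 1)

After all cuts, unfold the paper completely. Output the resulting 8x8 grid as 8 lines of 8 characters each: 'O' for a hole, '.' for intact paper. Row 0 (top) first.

Answer: OOOOOOOO
OOOOOOOO
OOOOOOOO
OOOOOOOO
OOOOOOOO
OOOOOOOO
OOOOOOOO
OOOOOOOO

Derivation:
Op 1 fold_right: fold axis v@4; visible region now rows[0,8) x cols[4,8) = 8x4
Op 2 fold_down: fold axis h@4; visible region now rows[4,8) x cols[4,8) = 4x4
Op 3 fold_down: fold axis h@6; visible region now rows[6,8) x cols[4,8) = 2x4
Op 4 fold_down: fold axis h@7; visible region now rows[7,8) x cols[4,8) = 1x4
Op 5 fold_left: fold axis v@6; visible region now rows[7,8) x cols[4,6) = 1x2
Op 6 cut(0, 0): punch at orig (7,4); cuts so far [(7, 4)]; region rows[7,8) x cols[4,6) = 1x2
Op 7 cut(0, 1): punch at orig (7,5); cuts so far [(7, 4), (7, 5)]; region rows[7,8) x cols[4,6) = 1x2
Unfold 1 (reflect across v@6): 4 holes -> [(7, 4), (7, 5), (7, 6), (7, 7)]
Unfold 2 (reflect across h@7): 8 holes -> [(6, 4), (6, 5), (6, 6), (6, 7), (7, 4), (7, 5), (7, 6), (7, 7)]
Unfold 3 (reflect across h@6): 16 holes -> [(4, 4), (4, 5), (4, 6), (4, 7), (5, 4), (5, 5), (5, 6), (5, 7), (6, 4), (6, 5), (6, 6), (6, 7), (7, 4), (7, 5), (7, 6), (7, 7)]
Unfold 4 (reflect across h@4): 32 holes -> [(0, 4), (0, 5), (0, 6), (0, 7), (1, 4), (1, 5), (1, 6), (1, 7), (2, 4), (2, 5), (2, 6), (2, 7), (3, 4), (3, 5), (3, 6), (3, 7), (4, 4), (4, 5), (4, 6), (4, 7), (5, 4), (5, 5), (5, 6), (5, 7), (6, 4), (6, 5), (6, 6), (6, 7), (7, 4), (7, 5), (7, 6), (7, 7)]
Unfold 5 (reflect across v@4): 64 holes -> [(0, 0), (0, 1), (0, 2), (0, 3), (0, 4), (0, 5), (0, 6), (0, 7), (1, 0), (1, 1), (1, 2), (1, 3), (1, 4), (1, 5), (1, 6), (1, 7), (2, 0), (2, 1), (2, 2), (2, 3), (2, 4), (2, 5), (2, 6), (2, 7), (3, 0), (3, 1), (3, 2), (3, 3), (3, 4), (3, 5), (3, 6), (3, 7), (4, 0), (4, 1), (4, 2), (4, 3), (4, 4), (4, 5), (4, 6), (4, 7), (5, 0), (5, 1), (5, 2), (5, 3), (5, 4), (5, 5), (5, 6), (5, 7), (6, 0), (6, 1), (6, 2), (6, 3), (6, 4), (6, 5), (6, 6), (6, 7), (7, 0), (7, 1), (7, 2), (7, 3), (7, 4), (7, 5), (7, 6), (7, 7)]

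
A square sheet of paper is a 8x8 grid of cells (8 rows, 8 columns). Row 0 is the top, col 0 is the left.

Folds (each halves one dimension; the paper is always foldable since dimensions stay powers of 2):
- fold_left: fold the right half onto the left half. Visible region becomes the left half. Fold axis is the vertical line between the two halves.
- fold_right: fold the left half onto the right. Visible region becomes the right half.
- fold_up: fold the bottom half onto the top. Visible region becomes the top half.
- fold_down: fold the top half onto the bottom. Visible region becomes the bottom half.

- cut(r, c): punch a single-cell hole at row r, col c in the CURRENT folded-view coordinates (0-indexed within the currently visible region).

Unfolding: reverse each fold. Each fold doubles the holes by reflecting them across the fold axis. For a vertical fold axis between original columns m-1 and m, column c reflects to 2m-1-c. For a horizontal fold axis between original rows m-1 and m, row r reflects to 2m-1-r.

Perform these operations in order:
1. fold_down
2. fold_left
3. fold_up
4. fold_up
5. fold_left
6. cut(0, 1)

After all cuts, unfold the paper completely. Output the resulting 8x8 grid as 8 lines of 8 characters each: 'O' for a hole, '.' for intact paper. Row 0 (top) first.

Op 1 fold_down: fold axis h@4; visible region now rows[4,8) x cols[0,8) = 4x8
Op 2 fold_left: fold axis v@4; visible region now rows[4,8) x cols[0,4) = 4x4
Op 3 fold_up: fold axis h@6; visible region now rows[4,6) x cols[0,4) = 2x4
Op 4 fold_up: fold axis h@5; visible region now rows[4,5) x cols[0,4) = 1x4
Op 5 fold_left: fold axis v@2; visible region now rows[4,5) x cols[0,2) = 1x2
Op 6 cut(0, 1): punch at orig (4,1); cuts so far [(4, 1)]; region rows[4,5) x cols[0,2) = 1x2
Unfold 1 (reflect across v@2): 2 holes -> [(4, 1), (4, 2)]
Unfold 2 (reflect across h@5): 4 holes -> [(4, 1), (4, 2), (5, 1), (5, 2)]
Unfold 3 (reflect across h@6): 8 holes -> [(4, 1), (4, 2), (5, 1), (5, 2), (6, 1), (6, 2), (7, 1), (7, 2)]
Unfold 4 (reflect across v@4): 16 holes -> [(4, 1), (4, 2), (4, 5), (4, 6), (5, 1), (5, 2), (5, 5), (5, 6), (6, 1), (6, 2), (6, 5), (6, 6), (7, 1), (7, 2), (7, 5), (7, 6)]
Unfold 5 (reflect across h@4): 32 holes -> [(0, 1), (0, 2), (0, 5), (0, 6), (1, 1), (1, 2), (1, 5), (1, 6), (2, 1), (2, 2), (2, 5), (2, 6), (3, 1), (3, 2), (3, 5), (3, 6), (4, 1), (4, 2), (4, 5), (4, 6), (5, 1), (5, 2), (5, 5), (5, 6), (6, 1), (6, 2), (6, 5), (6, 6), (7, 1), (7, 2), (7, 5), (7, 6)]

Answer: .OO..OO.
.OO..OO.
.OO..OO.
.OO..OO.
.OO..OO.
.OO..OO.
.OO..OO.
.OO..OO.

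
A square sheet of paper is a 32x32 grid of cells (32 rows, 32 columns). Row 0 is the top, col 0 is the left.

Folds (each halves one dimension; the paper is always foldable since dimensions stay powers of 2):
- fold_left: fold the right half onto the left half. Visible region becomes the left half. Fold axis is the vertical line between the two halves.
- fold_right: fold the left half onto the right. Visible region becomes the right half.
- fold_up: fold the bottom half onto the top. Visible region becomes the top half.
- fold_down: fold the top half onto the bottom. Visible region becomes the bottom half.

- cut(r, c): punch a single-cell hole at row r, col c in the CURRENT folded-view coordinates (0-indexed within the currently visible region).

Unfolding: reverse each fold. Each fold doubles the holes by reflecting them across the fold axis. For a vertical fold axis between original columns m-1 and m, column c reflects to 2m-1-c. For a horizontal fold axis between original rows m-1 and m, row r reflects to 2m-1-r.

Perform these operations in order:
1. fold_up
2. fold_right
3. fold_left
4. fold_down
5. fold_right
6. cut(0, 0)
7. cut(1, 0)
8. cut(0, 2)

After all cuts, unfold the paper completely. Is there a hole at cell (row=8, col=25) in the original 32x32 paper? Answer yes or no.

Op 1 fold_up: fold axis h@16; visible region now rows[0,16) x cols[0,32) = 16x32
Op 2 fold_right: fold axis v@16; visible region now rows[0,16) x cols[16,32) = 16x16
Op 3 fold_left: fold axis v@24; visible region now rows[0,16) x cols[16,24) = 16x8
Op 4 fold_down: fold axis h@8; visible region now rows[8,16) x cols[16,24) = 8x8
Op 5 fold_right: fold axis v@20; visible region now rows[8,16) x cols[20,24) = 8x4
Op 6 cut(0, 0): punch at orig (8,20); cuts so far [(8, 20)]; region rows[8,16) x cols[20,24) = 8x4
Op 7 cut(1, 0): punch at orig (9,20); cuts so far [(8, 20), (9, 20)]; region rows[8,16) x cols[20,24) = 8x4
Op 8 cut(0, 2): punch at orig (8,22); cuts so far [(8, 20), (8, 22), (9, 20)]; region rows[8,16) x cols[20,24) = 8x4
Unfold 1 (reflect across v@20): 6 holes -> [(8, 17), (8, 19), (8, 20), (8, 22), (9, 19), (9, 20)]
Unfold 2 (reflect across h@8): 12 holes -> [(6, 19), (6, 20), (7, 17), (7, 19), (7, 20), (7, 22), (8, 17), (8, 19), (8, 20), (8, 22), (9, 19), (9, 20)]
Unfold 3 (reflect across v@24): 24 holes -> [(6, 19), (6, 20), (6, 27), (6, 28), (7, 17), (7, 19), (7, 20), (7, 22), (7, 25), (7, 27), (7, 28), (7, 30), (8, 17), (8, 19), (8, 20), (8, 22), (8, 25), (8, 27), (8, 28), (8, 30), (9, 19), (9, 20), (9, 27), (9, 28)]
Unfold 4 (reflect across v@16): 48 holes -> [(6, 3), (6, 4), (6, 11), (6, 12), (6, 19), (6, 20), (6, 27), (6, 28), (7, 1), (7, 3), (7, 4), (7, 6), (7, 9), (7, 11), (7, 12), (7, 14), (7, 17), (7, 19), (7, 20), (7, 22), (7, 25), (7, 27), (7, 28), (7, 30), (8, 1), (8, 3), (8, 4), (8, 6), (8, 9), (8, 11), (8, 12), (8, 14), (8, 17), (8, 19), (8, 20), (8, 22), (8, 25), (8, 27), (8, 28), (8, 30), (9, 3), (9, 4), (9, 11), (9, 12), (9, 19), (9, 20), (9, 27), (9, 28)]
Unfold 5 (reflect across h@16): 96 holes -> [(6, 3), (6, 4), (6, 11), (6, 12), (6, 19), (6, 20), (6, 27), (6, 28), (7, 1), (7, 3), (7, 4), (7, 6), (7, 9), (7, 11), (7, 12), (7, 14), (7, 17), (7, 19), (7, 20), (7, 22), (7, 25), (7, 27), (7, 28), (7, 30), (8, 1), (8, 3), (8, 4), (8, 6), (8, 9), (8, 11), (8, 12), (8, 14), (8, 17), (8, 19), (8, 20), (8, 22), (8, 25), (8, 27), (8, 28), (8, 30), (9, 3), (9, 4), (9, 11), (9, 12), (9, 19), (9, 20), (9, 27), (9, 28), (22, 3), (22, 4), (22, 11), (22, 12), (22, 19), (22, 20), (22, 27), (22, 28), (23, 1), (23, 3), (23, 4), (23, 6), (23, 9), (23, 11), (23, 12), (23, 14), (23, 17), (23, 19), (23, 20), (23, 22), (23, 25), (23, 27), (23, 28), (23, 30), (24, 1), (24, 3), (24, 4), (24, 6), (24, 9), (24, 11), (24, 12), (24, 14), (24, 17), (24, 19), (24, 20), (24, 22), (24, 25), (24, 27), (24, 28), (24, 30), (25, 3), (25, 4), (25, 11), (25, 12), (25, 19), (25, 20), (25, 27), (25, 28)]
Holes: [(6, 3), (6, 4), (6, 11), (6, 12), (6, 19), (6, 20), (6, 27), (6, 28), (7, 1), (7, 3), (7, 4), (7, 6), (7, 9), (7, 11), (7, 12), (7, 14), (7, 17), (7, 19), (7, 20), (7, 22), (7, 25), (7, 27), (7, 28), (7, 30), (8, 1), (8, 3), (8, 4), (8, 6), (8, 9), (8, 11), (8, 12), (8, 14), (8, 17), (8, 19), (8, 20), (8, 22), (8, 25), (8, 27), (8, 28), (8, 30), (9, 3), (9, 4), (9, 11), (9, 12), (9, 19), (9, 20), (9, 27), (9, 28), (22, 3), (22, 4), (22, 11), (22, 12), (22, 19), (22, 20), (22, 27), (22, 28), (23, 1), (23, 3), (23, 4), (23, 6), (23, 9), (23, 11), (23, 12), (23, 14), (23, 17), (23, 19), (23, 20), (23, 22), (23, 25), (23, 27), (23, 28), (23, 30), (24, 1), (24, 3), (24, 4), (24, 6), (24, 9), (24, 11), (24, 12), (24, 14), (24, 17), (24, 19), (24, 20), (24, 22), (24, 25), (24, 27), (24, 28), (24, 30), (25, 3), (25, 4), (25, 11), (25, 12), (25, 19), (25, 20), (25, 27), (25, 28)]

Answer: yes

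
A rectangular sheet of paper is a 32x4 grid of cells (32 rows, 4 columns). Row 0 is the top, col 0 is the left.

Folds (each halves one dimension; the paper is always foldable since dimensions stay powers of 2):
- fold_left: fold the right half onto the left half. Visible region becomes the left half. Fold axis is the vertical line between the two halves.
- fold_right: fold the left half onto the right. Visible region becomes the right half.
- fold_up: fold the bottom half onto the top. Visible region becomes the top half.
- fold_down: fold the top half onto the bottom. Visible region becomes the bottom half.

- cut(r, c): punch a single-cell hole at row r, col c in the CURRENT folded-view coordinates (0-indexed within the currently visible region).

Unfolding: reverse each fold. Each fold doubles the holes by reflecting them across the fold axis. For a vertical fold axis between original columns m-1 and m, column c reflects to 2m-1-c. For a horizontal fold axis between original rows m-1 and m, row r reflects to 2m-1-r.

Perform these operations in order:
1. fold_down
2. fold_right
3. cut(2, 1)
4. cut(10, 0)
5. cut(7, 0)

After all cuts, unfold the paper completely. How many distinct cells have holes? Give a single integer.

Answer: 12

Derivation:
Op 1 fold_down: fold axis h@16; visible region now rows[16,32) x cols[0,4) = 16x4
Op 2 fold_right: fold axis v@2; visible region now rows[16,32) x cols[2,4) = 16x2
Op 3 cut(2, 1): punch at orig (18,3); cuts so far [(18, 3)]; region rows[16,32) x cols[2,4) = 16x2
Op 4 cut(10, 0): punch at orig (26,2); cuts so far [(18, 3), (26, 2)]; region rows[16,32) x cols[2,4) = 16x2
Op 5 cut(7, 0): punch at orig (23,2); cuts so far [(18, 3), (23, 2), (26, 2)]; region rows[16,32) x cols[2,4) = 16x2
Unfold 1 (reflect across v@2): 6 holes -> [(18, 0), (18, 3), (23, 1), (23, 2), (26, 1), (26, 2)]
Unfold 2 (reflect across h@16): 12 holes -> [(5, 1), (5, 2), (8, 1), (8, 2), (13, 0), (13, 3), (18, 0), (18, 3), (23, 1), (23, 2), (26, 1), (26, 2)]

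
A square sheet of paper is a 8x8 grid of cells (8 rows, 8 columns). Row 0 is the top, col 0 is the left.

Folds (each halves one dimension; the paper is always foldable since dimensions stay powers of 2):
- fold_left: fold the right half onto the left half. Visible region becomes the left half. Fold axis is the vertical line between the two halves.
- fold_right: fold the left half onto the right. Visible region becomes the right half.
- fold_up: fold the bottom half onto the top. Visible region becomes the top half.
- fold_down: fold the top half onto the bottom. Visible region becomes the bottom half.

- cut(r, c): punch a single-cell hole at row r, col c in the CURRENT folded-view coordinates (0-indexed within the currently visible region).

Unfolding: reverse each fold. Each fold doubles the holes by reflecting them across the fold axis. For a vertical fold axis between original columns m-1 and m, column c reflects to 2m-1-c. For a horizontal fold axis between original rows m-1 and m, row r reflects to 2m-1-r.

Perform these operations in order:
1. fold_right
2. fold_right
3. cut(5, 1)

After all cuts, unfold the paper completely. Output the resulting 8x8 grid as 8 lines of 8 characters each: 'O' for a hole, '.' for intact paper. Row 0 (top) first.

Op 1 fold_right: fold axis v@4; visible region now rows[0,8) x cols[4,8) = 8x4
Op 2 fold_right: fold axis v@6; visible region now rows[0,8) x cols[6,8) = 8x2
Op 3 cut(5, 1): punch at orig (5,7); cuts so far [(5, 7)]; region rows[0,8) x cols[6,8) = 8x2
Unfold 1 (reflect across v@6): 2 holes -> [(5, 4), (5, 7)]
Unfold 2 (reflect across v@4): 4 holes -> [(5, 0), (5, 3), (5, 4), (5, 7)]

Answer: ........
........
........
........
........
O..OO..O
........
........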